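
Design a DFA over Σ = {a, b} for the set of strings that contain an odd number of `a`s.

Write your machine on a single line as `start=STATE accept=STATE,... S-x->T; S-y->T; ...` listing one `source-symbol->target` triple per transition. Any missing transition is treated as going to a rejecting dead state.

The only thing that matters is how many `a`s have appeared, reduced mod 2. Use one state per residue: s0 for 0, …, s1 for 1. Reading `a` moves to the next residue; anything else stays put. s1 is accepting.
With 2 states:
        a   b  
>  s0   s1  s0 
 * s1   s0  s1 
(> = start, * = accepting)

start=s0; accept=s1; s0-a->s1; s0-b->s0; s1-a->s0; s1-b->s1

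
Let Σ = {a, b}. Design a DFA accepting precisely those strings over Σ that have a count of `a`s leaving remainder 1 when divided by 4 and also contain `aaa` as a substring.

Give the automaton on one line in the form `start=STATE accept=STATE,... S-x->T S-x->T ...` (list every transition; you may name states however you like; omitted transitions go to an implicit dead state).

start=s0 accept=s10 s0-a->s1 s0-b->s0 s1-a->s2 s1-b->s3 s2-a->s4 s2-b->s5 s3-a->s6 s3-b->s3 s4-a->s7 s4-b->s4 s5-a->s8 s5-b->s5 s6-a->s9 s6-b->s5 s7-a->s10 s7-b->s7 s8-a->s11 s8-b->s12 s9-a->s7 s9-b->s12 s10-a->s13 s10-b->s10 s11-a->s10 s11-b->s0 s12-a->s14 s12-b->s12 s13-a->s4 s13-b->s13 s14-a->s15 s14-b->s0 s15-a->s13 s15-b->s3

Run two small machines in parallel and take their product. One (4 states) tracks the count of `a`s modulo 4; the other (4 states) tracks whether and how much of `aaa` has been seen. Each combined state is a pair, one component from each; accept when both components accept.
          a    b  
>  s0     s1   s0 
   s1     s2   s3 
   s2     s4   s5 
   s3     s6   s3 
   s4     s7   s4 
   s5     s8   s5 
   s6     s9   s5 
   s7    s10   s7 
   s8    s11  s12 
   s9     s7  s12 
 * s10   s13  s10 
   s11   s10   s0 
   s12   s14  s12 
   s13    s4  s13 
   s14   s15   s0 
   s15   s13   s3 
(> = start, * = accepting)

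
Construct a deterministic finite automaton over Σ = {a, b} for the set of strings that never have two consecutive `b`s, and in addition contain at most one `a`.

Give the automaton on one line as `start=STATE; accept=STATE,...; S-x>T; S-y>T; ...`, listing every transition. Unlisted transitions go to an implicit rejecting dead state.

Handle the two conditions separately and then intersect. The first has 3 states tracking partial matches of the forbidden pattern `bb`; the second has 3 states tracking the count of `a`s, saturating at 2. A product state is a pair (one from each), accepting exactly when both do. Minimizing collapses redundant product states.
5 states suffice.
        a   b  
>* q0   q1  q2 
 * q1   q3  q4 
 * q2   q1  q3 
   q3   q3  q3 
 * q4   q3  q3 
(> = start, * = accepting)

start=q0; accept=q0,q1,q2,q4; q0-a>q1; q0-b>q2; q1-a>q3; q1-b>q4; q2-a>q1; q2-b>q3; q3-a>q3; q3-b>q3; q4-a>q3; q4-b>q3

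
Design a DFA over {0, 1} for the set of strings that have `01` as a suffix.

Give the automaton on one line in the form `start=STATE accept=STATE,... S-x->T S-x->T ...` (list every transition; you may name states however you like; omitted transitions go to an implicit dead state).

start=A accept=C A-0->B A-1->A B-0->B B-1->C C-0->B C-1->A

Remember how much of `01` the current input suffix matches. State A means no match yet; B means the last symbol is `0`; C means the last 2 symbols are `01`. Only C accepts. On a mismatch, fall back to the longest proper suffix that is still a prefix of `01`.
3 states suffice.
       0  1 
>  A   B  A 
   B   B  C 
 * C   B  A 
(> = start, * = accepting)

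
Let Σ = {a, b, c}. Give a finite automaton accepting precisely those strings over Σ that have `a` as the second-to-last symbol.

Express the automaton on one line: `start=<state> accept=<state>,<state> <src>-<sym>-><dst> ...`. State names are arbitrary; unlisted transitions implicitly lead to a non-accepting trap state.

A DFA must remember the last 2 symbols (since which symbol is second-to-last isn't known until the input ends). Use one state per possible window of the last ≤2 symbols; accept from those whose window starts with `a`.
A 13-state machine:
          a    b    c  
>  q0     q1   q2   q3 
   q1     q4   q5   q6 
   q2     q7   q8   q9 
   q3    q10  q11  q12 
 * q4     q4   q5   q6 
 * q5     q7   q8   q9 
 * q6    q10  q11  q12 
   q7     q4   q5   q6 
   q8     q7   q8   q9 
   q9    q10  q11  q12 
   q10    q4   q5   q6 
   q11    q7   q8   q9 
   q12   q10  q11  q12 
(> = start, * = accepting)

start=q0 accept=q4,q5,q6 q0-a->q1 q0-b->q2 q0-c->q3 q1-a->q4 q1-b->q5 q1-c->q6 q2-a->q7 q2-b->q8 q2-c->q9 q3-a->q10 q3-b->q11 q3-c->q12 q4-a->q4 q4-b->q5 q4-c->q6 q5-a->q7 q5-b->q8 q5-c->q9 q6-a->q10 q6-b->q11 q6-c->q12 q7-a->q4 q7-b->q5 q7-c->q6 q8-a->q7 q8-b->q8 q8-c->q9 q9-a->q10 q9-b->q11 q9-c->q12 q10-a->q4 q10-b->q5 q10-c->q6 q11-a->q7 q11-b->q8 q11-c->q9 q12-a->q10 q12-b->q11 q12-c->q12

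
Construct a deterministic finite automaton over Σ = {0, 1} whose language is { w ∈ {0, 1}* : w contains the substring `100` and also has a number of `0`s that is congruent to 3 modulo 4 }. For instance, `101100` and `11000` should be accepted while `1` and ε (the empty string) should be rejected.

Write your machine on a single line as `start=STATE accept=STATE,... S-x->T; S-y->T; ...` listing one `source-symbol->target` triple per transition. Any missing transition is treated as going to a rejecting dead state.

Build one automaton per condition and run them in lockstep. The first has 4 states tracking whether and how much of `100` has been seen; the second has 4 states tracking the count of `0`s modulo 4. A product state is a pair (one from each), accepting exactly when both do.
A 16-state machine:
          0    1  
>  q0     q1   q2 
   q1     q3   q4 
   q2     q5   q2 
   q3     q6   q7 
   q4     q8   q4 
   q5     q9   q4 
   q6     q0  q10 
   q7    q11   q7 
   q8    q12   q7 
   q9    q12   q9 
   q10   q13  q10 
   q11   q14  q10 
 * q12   q14  q12 
   q13   q15   q2 
   q14   q15  q14 
   q15    q9  q15 
(> = start, * = accepting)

start=q0; accept=q12; q0-0->q1; q0-1->q2; q1-0->q3; q1-1->q4; q2-0->q5; q2-1->q2; q3-0->q6; q3-1->q7; q4-0->q8; q4-1->q4; q5-0->q9; q5-1->q4; q6-0->q0; q6-1->q10; q7-0->q11; q7-1->q7; q8-0->q12; q8-1->q7; q9-0->q12; q9-1->q9; q10-0->q13; q10-1->q10; q11-0->q14; q11-1->q10; q12-0->q14; q12-1->q12; q13-0->q15; q13-1->q2; q14-0->q15; q14-1->q14; q15-0->q9; q15-1->q15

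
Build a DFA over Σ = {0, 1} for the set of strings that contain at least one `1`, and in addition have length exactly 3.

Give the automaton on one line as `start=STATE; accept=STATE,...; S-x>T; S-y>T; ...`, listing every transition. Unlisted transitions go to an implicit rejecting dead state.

start=q0; accept=q6; q0-0>q1; q0-1>q2; q1-0>q3; q1-1>q4; q2-0>q4; q2-1>q4; q3-0>q5; q3-1>q6; q4-0>q6; q4-1>q6; q5-0>q5; q5-1>q5; q6-0>q5; q6-1>q5

Handle the two conditions separately and then intersect. One (3 states) tracks the count of `1`s, saturating at 2; the other (5 states) tracks the input length, saturating at 4. Each combined state is a pair, one component from each; accept when both components accept. Equivalent product states are then merged.
A 7-state machine:
        0   1  
>  q0   q1  q2 
   q1   q3  q4 
   q2   q4  q4 
   q3   q5  q6 
   q4   q6  q6 
   q5   q5  q5 
 * q6   q5  q5 
(> = start, * = accepting)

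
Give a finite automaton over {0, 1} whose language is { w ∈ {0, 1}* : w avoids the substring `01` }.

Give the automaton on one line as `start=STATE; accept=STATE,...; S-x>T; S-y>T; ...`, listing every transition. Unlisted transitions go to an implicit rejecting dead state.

This is the complement of 'contains `01`'. Use the same substring-matching states — q0 through q2 holding how much of `01` has just been matched — but flip the accepting set: everything except the trap q2 accepts.
With 3 states:
        0   1  
>* q0   q1  q0 
 * q1   q1  q2 
   q2   q2  q2 
(> = start, * = accepting)

start=q0; accept=q0,q1; q0-0>q1; q0-1>q0; q1-0>q1; q1-1>q2; q2-0>q2; q2-1>q2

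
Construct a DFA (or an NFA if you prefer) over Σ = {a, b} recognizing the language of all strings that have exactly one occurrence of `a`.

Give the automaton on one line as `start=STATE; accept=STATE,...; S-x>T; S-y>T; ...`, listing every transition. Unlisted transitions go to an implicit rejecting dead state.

start=S0; accept=S1; S0-a>S1; S0-b>S0; S1-a>S2; S1-b>S1; S2-a>S2; S2-b>S2

Only the number of `a`s matters, and only up to 2. Make a chain S0 → S1 → S2 advanced by each `a` (with S2 absorbing); every other symbol self-loops. The accepting set is {S1}.
        a   b  
>  S0   S1  S0 
 * S1   S2  S1 
   S2   S2  S2 
(> = start, * = accepting)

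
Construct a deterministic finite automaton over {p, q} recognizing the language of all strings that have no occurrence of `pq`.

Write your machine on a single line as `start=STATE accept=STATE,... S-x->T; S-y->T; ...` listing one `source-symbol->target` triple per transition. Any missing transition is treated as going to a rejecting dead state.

This is the complement of 'contains `pq`'. Use the same substring-matching states — s0 through s2 holding how much of `pq` has just been matched — but flip the accepting set: everything except the trap s2 accepts.
3 states suffice.
        p   q  
>* s0   s1  s0 
 * s1   s1  s2 
   s2   s2  s2 
(> = start, * = accepting)

start=s0; accept=s0,s1; s0-p->s1; s0-q->s0; s1-p->s1; s1-q->s2; s2-p->s2; s2-q->s2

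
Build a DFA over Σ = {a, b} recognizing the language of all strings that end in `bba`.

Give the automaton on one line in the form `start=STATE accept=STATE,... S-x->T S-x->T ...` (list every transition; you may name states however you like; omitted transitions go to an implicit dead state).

Remember how much of `bba` the current input suffix matches. State S0 means no match yet; S1 means the last symbol is `b`; S2 means the last 2 symbols are `bb`; S3 means the last 3 symbols are `bba`. Only S3 accepts. On a mismatch, fall back to the longest proper suffix that is still a prefix of `bba`.
With 4 states:
        a   b  
>  S0   S0  S1 
   S1   S0  S2 
   S2   S3  S2 
 * S3   S0  S1 
(> = start, * = accepting)

start=S0 accept=S3 S0-a->S0 S0-b->S1 S1-a->S0 S1-b->S2 S2-a->S3 S2-b->S2 S3-a->S0 S3-b->S1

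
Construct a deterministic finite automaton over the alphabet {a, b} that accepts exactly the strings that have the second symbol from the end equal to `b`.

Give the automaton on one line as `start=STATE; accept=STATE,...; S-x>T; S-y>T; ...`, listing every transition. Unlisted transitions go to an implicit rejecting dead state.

A DFA must remember the last 2 symbols (since which symbol is second-to-last isn't known until the input ends). Use one state per possible window of the last ≤2 symbols; accept from those whose window starts with `b`.
        a   b  
>  s0   s1  s2 
   s1   s3  s4 
   s2   s5  s6 
   s3   s3  s4 
   s4   s5  s6 
 * s5   s3  s4 
 * s6   s5  s6 
(> = start, * = accepting)

start=s0; accept=s5,s6; s0-a>s1; s0-b>s2; s1-a>s3; s1-b>s4; s2-a>s5; s2-b>s6; s3-a>s3; s3-b>s4; s4-a>s5; s4-b>s6; s5-a>s3; s5-b>s4; s6-a>s5; s6-b>s6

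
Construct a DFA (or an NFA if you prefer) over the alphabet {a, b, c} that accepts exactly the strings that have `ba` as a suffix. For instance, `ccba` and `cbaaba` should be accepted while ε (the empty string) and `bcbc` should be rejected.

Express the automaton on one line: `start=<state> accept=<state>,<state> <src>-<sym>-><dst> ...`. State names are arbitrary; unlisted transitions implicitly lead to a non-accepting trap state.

start=q0 accept=q2 q0-a->q0 q0-b->q1 q0-c->q0 q1-a->q2 q1-b->q1 q1-c->q0 q2-a->q0 q2-b->q1 q2-c->q0

Let each state record the length of the longest suffix of the input read so far that is also a prefix of `ba`. q1 means the last symbol is `b`; q2 means the last 2 symbols are `ba`. Accept only at q2, where the string currently ends in `ba`.
        a   b   c  
>  q0   q0  q1  q0 
   q1   q2  q1  q0 
 * q2   q0  q1  q0 
(> = start, * = accepting)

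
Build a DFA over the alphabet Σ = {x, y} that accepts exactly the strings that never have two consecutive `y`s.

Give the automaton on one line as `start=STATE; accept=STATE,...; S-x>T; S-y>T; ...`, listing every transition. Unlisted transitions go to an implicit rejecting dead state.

start=A; accept=A,B; A-x>A; A-y>B; B-x>A; B-y>C; C-x>C; C-y>C

Track partial matches of the forbidden pattern `yy`. State C is a dead state reached once `yy` has occurred; every other state accepts. A means no part of `yy` is currently matched.
A 3-state machine:
       x  y 
>* A   A  B 
 * B   A  C 
   C   C  C 
(> = start, * = accepting)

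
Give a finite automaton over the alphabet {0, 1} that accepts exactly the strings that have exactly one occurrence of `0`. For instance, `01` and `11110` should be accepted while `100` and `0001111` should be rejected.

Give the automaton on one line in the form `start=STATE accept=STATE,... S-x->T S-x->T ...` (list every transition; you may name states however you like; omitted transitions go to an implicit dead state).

start=A accept=B A-0->B A-1->A B-0->C B-1->B C-0->C C-1->C

Count `0`s, saturating at 2: state A means no `0` yet, B means one `0` seen, C means more than one. Each `0` increments (capped at C); other symbols loop. Accept from {B}.
With 3 states:
       0  1 
>  A   B  A 
 * B   C  B 
   C   C  C 
(> = start, * = accepting)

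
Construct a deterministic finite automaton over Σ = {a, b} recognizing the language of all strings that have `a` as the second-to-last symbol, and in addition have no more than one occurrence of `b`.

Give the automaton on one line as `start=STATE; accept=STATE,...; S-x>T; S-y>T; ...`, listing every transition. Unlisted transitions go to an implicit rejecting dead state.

Build one automaton per condition and run them in lockstep. The first has 7 states tracking the last 2 symbols read; the second has 3 states tracking the count of `b`s, saturating at 2. A product state is a pair (one from each), accepting exactly when both do. Minimizing collapses redundant product states.
An 8-state machine:
        a   b  
>  q0   q1  q2 
   q1   q3  q4 
   q2   q5  q6 
 * q3   q3  q4 
 * q4   q5  q6 
   q5   q7  q6 
   q6   q6  q6 
 * q7   q7  q6 
(> = start, * = accepting)

start=q0; accept=q3,q4,q7; q0-a>q1; q0-b>q2; q1-a>q3; q1-b>q4; q2-a>q5; q2-b>q6; q3-a>q3; q3-b>q4; q4-a>q5; q4-b>q6; q5-a>q7; q5-b>q6; q6-a>q6; q6-b>q6; q7-a>q7; q7-b>q6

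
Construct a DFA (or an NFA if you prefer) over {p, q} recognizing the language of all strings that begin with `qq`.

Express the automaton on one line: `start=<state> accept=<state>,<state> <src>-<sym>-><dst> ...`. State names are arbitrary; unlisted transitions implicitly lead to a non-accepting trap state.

start=A accept=C A-p->D A-q->B B-p->D B-q->C C-p->C C-q->C D-p->D D-q->D

Check the first 2 symbols one by one: A through B record how many have matched `qq` so far; any wrong symbol goes to the dead state D. After all 2 match we enter the accepting sink C.
With 4 states:
       p  q 
>  A   D  B 
   B   D  C 
 * C   C  C 
   D   D  D 
(> = start, * = accepting)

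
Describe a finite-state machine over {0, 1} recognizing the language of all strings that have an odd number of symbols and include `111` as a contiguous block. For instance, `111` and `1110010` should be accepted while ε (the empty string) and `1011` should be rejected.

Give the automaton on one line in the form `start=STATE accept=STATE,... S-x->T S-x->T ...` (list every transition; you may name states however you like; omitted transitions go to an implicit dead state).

Run two small machines in parallel and take their product. The first has 2 states tracking the input length modulo 2; the second has 4 states tracking whether and how much of `111` has been seen. A product state is a pair (one from each), accepting exactly when both do.
8 states suffice.
        0   1  
>  S0   S1  S2 
   S1   S0  S3 
   S2   S0  S4 
   S3   S1  S5 
   S4   S1  S6 
   S5   S0  S7 
 * S6   S7  S7 
   S7   S6  S6 
(> = start, * = accepting)

start=S0 accept=S6 S0-0->S1 S0-1->S2 S1-0->S0 S1-1->S3 S2-0->S0 S2-1->S4 S3-0->S1 S3-1->S5 S4-0->S1 S4-1->S6 S5-0->S0 S5-1->S7 S6-0->S7 S6-1->S7 S7-0->S6 S7-1->S6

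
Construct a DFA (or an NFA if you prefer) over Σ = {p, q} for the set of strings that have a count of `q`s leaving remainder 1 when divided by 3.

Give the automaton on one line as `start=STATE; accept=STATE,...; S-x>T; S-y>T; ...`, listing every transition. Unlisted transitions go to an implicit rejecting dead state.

Keep the running count of `q`s modulo 3: each `q` advances along the cycle s0 → s1 → s2 → s0 while other symbols loop. Accept at s1.
3 states suffice.
        p   q  
>  s0   s0  s1 
 * s1   s1  s2 
   s2   s2  s0 
(> = start, * = accepting)

start=s0; accept=s1; s0-p>s0; s0-q>s1; s1-p>s1; s1-q>s2; s2-p>s2; s2-q>s0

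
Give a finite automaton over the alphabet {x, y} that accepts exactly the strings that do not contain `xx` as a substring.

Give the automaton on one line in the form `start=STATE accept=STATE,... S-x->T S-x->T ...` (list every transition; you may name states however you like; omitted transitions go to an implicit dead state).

start=A accept=A,B A-x->B A-y->A B-x->C B-y->A C-x->C C-y->C

Track partial matches of the forbidden pattern `xx`. State C is a dead state reached once `xx` has occurred; every other state accepts. A means no part of `xx` is currently matched.
3 states suffice.
       x  y 
>* A   B  A 
 * B   C  A 
   C   C  C 
(> = start, * = accepting)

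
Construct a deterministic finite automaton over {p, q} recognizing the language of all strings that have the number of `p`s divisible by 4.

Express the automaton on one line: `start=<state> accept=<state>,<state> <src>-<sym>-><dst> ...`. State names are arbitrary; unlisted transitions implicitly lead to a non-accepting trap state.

start=A accept=A A-p->B A-q->A B-p->C B-q->B C-p->D C-q->C D-p->A D-q->D

The only thing that matters is how many `p`s have appeared, reduced mod 4. Use one state per residue: A for 0, …, D for 3. Reading `p` moves to the next residue; anything else stays put. A is accepting.
       p  q 
>* A   B  A 
   B   C  B 
   C   D  C 
   D   A  D 
(> = start, * = accepting)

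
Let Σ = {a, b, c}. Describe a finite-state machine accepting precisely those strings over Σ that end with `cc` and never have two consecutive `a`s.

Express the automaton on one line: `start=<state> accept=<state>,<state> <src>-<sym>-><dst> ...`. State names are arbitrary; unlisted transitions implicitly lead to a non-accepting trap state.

Handle the two conditions separately and then intersect. The first has 3 states tracking how much of the suffix `cc` has currently been matched; the second has 3 states tracking partial matches of the forbidden pattern `aa`. A product state is a pair (one from each), accepting exactly when both do. Minimizing collapses redundant product states.
With 5 states:
        a   b   c  
>  q0   q1  q0  q2 
   q1   q3  q0  q2 
   q2   q1  q0  q4 
   q3   q3  q3  q3 
 * q4   q1  q0  q4 
(> = start, * = accepting)

start=q0 accept=q4 q0-a->q1 q0-b->q0 q0-c->q2 q1-a->q3 q1-b->q0 q1-c->q2 q2-a->q1 q2-b->q0 q2-c->q4 q3-a->q3 q3-b->q3 q3-c->q3 q4-a->q1 q4-b->q0 q4-c->q4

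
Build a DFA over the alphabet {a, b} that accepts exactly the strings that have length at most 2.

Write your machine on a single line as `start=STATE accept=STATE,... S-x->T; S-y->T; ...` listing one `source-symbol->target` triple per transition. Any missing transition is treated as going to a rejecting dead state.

We only need to distinguish lengths 0, 1, …, 2, and '>2'. Chain q0 → q1 → q2 → q3 on every symbol, with q3 looping. Accepting states: {q0, q1, q2}.
        a   b  
>* q0   q1  q1 
 * q1   q2  q2 
 * q2   q3  q3 
   q3   q3  q3 
(> = start, * = accepting)

start=q0; accept=q0,q1,q2; q0-a->q1; q0-b->q1; q1-a->q2; q1-b->q2; q2-a->q3; q2-b->q3; q3-a->q3; q3-b->q3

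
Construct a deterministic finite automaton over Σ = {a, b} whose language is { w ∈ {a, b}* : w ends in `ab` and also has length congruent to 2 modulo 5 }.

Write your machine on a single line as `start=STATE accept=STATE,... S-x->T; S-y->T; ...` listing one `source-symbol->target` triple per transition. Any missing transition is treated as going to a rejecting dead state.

Handle the two conditions separately and then intersect. One (3 states) tracks how much of the suffix `ab` has currently been matched; the other (5 states) tracks the input length modulo 5. Each combined state is a pair, one component from each; accept when both components accept.
          a    b  
>  q0     q1   q2 
   q1     q3   q4 
   q2     q3   q5 
   q3     q6   q7 
 * q4     q6   q8 
   q5     q6   q8 
   q6     q9  q10 
   q7     q9  q11 
   q8     q9  q11 
   q9    q12  q13 
   q10   q12   q0 
   q11   q12   q0 
   q12    q1  q14 
   q13    q1   q2 
   q14    q3   q5 
(> = start, * = accepting)

start=q0; accept=q4; q0-a->q1; q0-b->q2; q1-a->q3; q1-b->q4; q2-a->q3; q2-b->q5; q3-a->q6; q3-b->q7; q4-a->q6; q4-b->q8; q5-a->q6; q5-b->q8; q6-a->q9; q6-b->q10; q7-a->q9; q7-b->q11; q8-a->q9; q8-b->q11; q9-a->q12; q9-b->q13; q10-a->q12; q10-b->q0; q11-a->q12; q11-b->q0; q12-a->q1; q12-b->q14; q13-a->q1; q13-b->q2; q14-a->q3; q14-b->q5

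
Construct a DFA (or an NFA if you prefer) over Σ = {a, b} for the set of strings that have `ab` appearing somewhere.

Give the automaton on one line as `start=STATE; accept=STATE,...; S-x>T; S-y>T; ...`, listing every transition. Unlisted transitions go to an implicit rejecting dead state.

Track how much of `ab` has been matched so far: state q0 is no progress, q2 is the absorbing accept state reached once `ab` has occurred. Intermediate states record partial matches; on a mismatch, fall back to the longest reusable overlap.
3 states suffice.
        a   b  
>  q0   q1  q0 
   q1   q1  q2 
 * q2   q2  q2 
(> = start, * = accepting)

start=q0; accept=q2; q0-a>q1; q0-b>q0; q1-a>q1; q1-b>q2; q2-a>q2; q2-b>q2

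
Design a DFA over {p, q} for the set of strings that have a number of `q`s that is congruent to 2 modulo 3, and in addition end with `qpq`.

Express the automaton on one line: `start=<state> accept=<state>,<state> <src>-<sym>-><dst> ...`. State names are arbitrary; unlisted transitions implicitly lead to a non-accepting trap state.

start=s0 accept=s5 s0-p->s0 s0-q->s1 s1-p->s2 s1-q->s3 s2-p->s4 s2-q->s5 s3-p->s3 s3-q->s0 s4-p->s4 s4-q->s3 s5-p->s3 s5-q->s0

Run two small machines in parallel and take their product. The first has 3 states tracking the count of `q`s modulo 3; the second has 4 states tracking how much of the suffix `qpq` has currently been matched. A product state is a pair (one from each), accepting exactly when both do. Minimizing collapses redundant product states.
With 6 states:
        p   q  
>  s0   s0  s1 
   s1   s2  s3 
   s2   s4  s5 
   s3   s3  s0 
   s4   s4  s3 
 * s5   s3  s0 
(> = start, * = accepting)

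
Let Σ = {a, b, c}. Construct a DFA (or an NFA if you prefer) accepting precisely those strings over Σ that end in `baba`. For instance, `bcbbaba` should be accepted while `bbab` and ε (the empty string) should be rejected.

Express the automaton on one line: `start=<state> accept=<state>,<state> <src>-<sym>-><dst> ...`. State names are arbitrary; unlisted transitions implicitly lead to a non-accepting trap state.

Remember how much of `baba` the current input suffix matches. State q0 means no match yet; q1 means the last symbol is `b`; q2 means the last 2 symbols are `ba`; q3 means the last 3 symbols are `bab`; q4 means the last 4 symbols are `baba`. Only q4 accepts. On a mismatch, fall back to the longest proper suffix that is still a prefix of `baba`.
        a   b   c  
>  q0   q0  q1  q0 
   q1   q2  q1  q0 
   q2   q0  q3  q0 
   q3   q4  q1  q0 
 * q4   q0  q3  q0 
(> = start, * = accepting)

start=q0 accept=q4 q0-a->q0 q0-b->q1 q0-c->q0 q1-a->q2 q1-b->q1 q1-c->q0 q2-a->q0 q2-b->q3 q2-c->q0 q3-a->q4 q3-b->q1 q3-c->q0 q4-a->q0 q4-b->q3 q4-c->q0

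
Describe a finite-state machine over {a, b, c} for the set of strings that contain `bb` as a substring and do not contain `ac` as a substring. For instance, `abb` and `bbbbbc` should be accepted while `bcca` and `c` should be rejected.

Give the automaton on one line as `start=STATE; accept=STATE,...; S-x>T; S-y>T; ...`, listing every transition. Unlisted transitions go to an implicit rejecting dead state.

Build one automaton per condition and run them in lockstep. The first has 3 states tracking whether and how much of `bb` has been seen; the second has 3 states tracking partial matches of the forbidden pattern `ac`. A product state is a pair (one from each), accepting exactly when both do. Minimizing collapses redundant product states.
With 6 states:
        a   b   c  
>  s0   s1  s2  s0 
   s1   s1  s2  s3 
   s2   s1  s4  s0 
   s3   s3  s3  s3 
 * s4   s5  s4  s4 
 * s5   s5  s4  s3 
(> = start, * = accepting)

start=s0; accept=s4,s5; s0-a>s1; s0-b>s2; s0-c>s0; s1-a>s1; s1-b>s2; s1-c>s3; s2-a>s1; s2-b>s4; s2-c>s0; s3-a>s3; s3-b>s3; s3-c>s3; s4-a>s5; s4-b>s4; s4-c>s4; s5-a>s5; s5-b>s4; s5-c>s3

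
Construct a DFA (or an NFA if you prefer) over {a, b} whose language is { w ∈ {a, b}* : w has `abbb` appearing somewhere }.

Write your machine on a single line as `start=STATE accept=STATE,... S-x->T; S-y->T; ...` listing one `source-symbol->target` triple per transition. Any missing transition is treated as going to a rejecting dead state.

States S0..S3 record the length of the longest prefix of `abbb` that matches the current input suffix. Reaching S4 means `abbb` has been seen, and we stay there forever. Accept from S4.
A 5-state machine:
        a   b  
>  S0   S1  S0 
   S1   S1  S2 
   S2   S1  S3 
   S3   S1  S4 
 * S4   S4  S4 
(> = start, * = accepting)

start=S0; accept=S4; S0-a->S1; S0-b->S0; S1-a->S1; S1-b->S2; S2-a->S1; S2-b->S3; S3-a->S1; S3-b->S4; S4-a->S4; S4-b->S4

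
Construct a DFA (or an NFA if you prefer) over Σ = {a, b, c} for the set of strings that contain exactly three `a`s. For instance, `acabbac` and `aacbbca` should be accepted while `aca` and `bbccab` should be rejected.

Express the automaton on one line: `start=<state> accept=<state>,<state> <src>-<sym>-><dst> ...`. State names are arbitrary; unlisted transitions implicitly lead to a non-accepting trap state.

start=S0 accept=S3 S0-a->S1 S0-b->S0 S0-c->S0 S1-a->S2 S1-b->S1 S1-c->S1 S2-a->S3 S2-b->S2 S2-c->S2 S3-a->S4 S3-b->S3 S3-c->S3 S4-a->S4 S4-b->S4 S4-c->S4

Only the number of `a`s matters, and only up to 4. Make a chain S0 → S1 → S2 → S3 → S4 advanced by each `a` (with S4 absorbing); every other symbol self-loops. The accepting set is {S3}.
With 5 states:
        a   b   c  
>  S0   S1  S0  S0 
   S1   S2  S1  S1 
   S2   S3  S2  S2 
 * S3   S4  S3  S3 
   S4   S4  S4  S4 
(> = start, * = accepting)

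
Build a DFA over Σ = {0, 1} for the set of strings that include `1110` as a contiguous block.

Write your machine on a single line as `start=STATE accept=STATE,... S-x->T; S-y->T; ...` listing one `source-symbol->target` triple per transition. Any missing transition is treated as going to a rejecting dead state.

start=A; accept=E; A-0->A; A-1->B; B-0->A; B-1->C; C-0->A; C-1->D; D-0->E; D-1->D; E-0->E; E-1->E

Track how much of `1110` has been matched so far: state A is no progress, E is the absorbing accept state reached once `1110` has occurred. Intermediate states record partial matches; on a mismatch, fall back to the longest reusable overlap.
With 5 states:
       0  1 
>  A   A  B 
   B   A  C 
   C   A  D 
   D   E  D 
 * E   E  E 
(> = start, * = accepting)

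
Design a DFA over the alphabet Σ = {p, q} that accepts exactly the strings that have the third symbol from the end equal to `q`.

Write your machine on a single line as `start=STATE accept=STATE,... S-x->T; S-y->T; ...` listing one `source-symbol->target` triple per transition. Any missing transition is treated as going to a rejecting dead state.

start=A; accept=L,M,N,O; A-p->B; A-q->C; B-p->D; B-q->E; C-p->F; C-q->G; D-p->H; D-q->I; E-p->J; E-q->K; F-p->L; F-q->M; G-p->N; G-q->O; H-p->H; H-q->I; I-p->J; I-q->K; J-p->L; J-q->M; K-p->N; K-q->O; L-p->H; L-q->I; M-p->J; M-q->K; N-p->L; N-q->M; O-p->N; O-q->O

Because acceptance depends on a position counted from the end, the machine has to buffer the most recent 3 symbols. Make each state the string of the last up-to-3 symbols read; on input `x` shift the window left and append `x`. Accept when the buffered window has length 3 and begins with `q`.
With 15 states:
       p  q 
>  A   B  C 
   B   D  E 
   C   F  G 
   D   H  I 
   E   J  K 
   F   L  M 
   G   N  O 
   H   H  I 
   I   J  K 
   J   L  M 
   K   N  O 
 * L   H  I 
 * M   J  K 
 * N   L  M 
 * O   N  O 
(> = start, * = accepting)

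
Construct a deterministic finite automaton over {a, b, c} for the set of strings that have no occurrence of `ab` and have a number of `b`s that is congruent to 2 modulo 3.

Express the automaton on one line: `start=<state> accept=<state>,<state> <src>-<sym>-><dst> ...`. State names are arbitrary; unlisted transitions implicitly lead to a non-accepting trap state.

start=q0 accept=q5,q6 q0-a->q1 q0-b->q2 q0-c->q0 q1-a->q1 q1-b->q3 q1-c->q0 q2-a->q4 q2-b->q5 q2-c->q2 q3-a->q3 q3-b->q3 q3-c->q3 q4-a->q4 q4-b->q3 q4-c->q2 q5-a->q6 q5-b->q0 q5-c->q5 q6-a->q6 q6-b->q3 q6-c->q5

Run two small machines in parallel and take their product. The first has 3 states tracking partial matches of the forbidden pattern `ab`; the second has 3 states tracking the count of `b`s modulo 3. A product state is a pair (one from each), accepting exactly when both do. Equivalent product states are then merged.
7 states suffice.
        a   b   c  
>  q0   q1  q2  q0 
   q1   q1  q3  q0 
   q2   q4  q5  q2 
   q3   q3  q3  q3 
   q4   q4  q3  q2 
 * q5   q6  q0  q5 
 * q6   q6  q3  q5 
(> = start, * = accepting)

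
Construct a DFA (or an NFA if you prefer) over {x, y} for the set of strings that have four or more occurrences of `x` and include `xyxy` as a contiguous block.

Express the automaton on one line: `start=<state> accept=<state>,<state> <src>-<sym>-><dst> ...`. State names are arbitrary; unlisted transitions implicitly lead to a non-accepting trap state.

start=A accept=V,X A-x->B A-y->A B-x->C B-y->D C-x->E C-y->F D-x->G D-y->H E-x->I E-y->J F-x->K F-y->L G-x->E G-y->M H-x->C H-y->H I-x->N I-y->O J-x->P J-y->Q K-x->I K-y->R L-x->E L-y->L M-x->R M-y->M N-x->N N-y->S O-x->T O-y->U P-x->N P-y->V Q-x->I Q-y->Q R-x->V R-y->R S-x->T S-y->W T-x->N T-y->X U-x->N U-y->U V-x->X V-y->V W-x->N W-y->W X-x->X X-y->X

Handle the two conditions separately and then intersect. The first has 6 states tracking the count of `x`s, saturating at 5; the second has 5 states tracking whether and how much of `xyxy` has been seen. A product state is a pair (one from each), accepting exactly when both do.
24 states suffice.
       x  y 
>  A   B  A 
   B   C  D 
   C   E  F 
   D   G  H 
   E   I  J 
   F   K  L 
   G   E  M 
   H   C  H 
   I   N  O 
   J   P  Q 
   K   I  R 
   L   E  L 
   M   R  M 
   N   N  S 
   O   T  U 
   P   N  V 
   Q   I  Q 
   R   V  R 
   S   T  W 
   T   N  X 
   U   N  U 
 * V   X  V 
   W   N  W 
 * X   X  X 
(> = start, * = accepting)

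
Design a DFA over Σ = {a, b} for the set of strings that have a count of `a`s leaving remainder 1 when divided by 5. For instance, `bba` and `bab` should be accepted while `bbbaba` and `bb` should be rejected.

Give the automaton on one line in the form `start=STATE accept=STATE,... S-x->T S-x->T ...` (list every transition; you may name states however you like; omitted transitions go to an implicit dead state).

start=s0 accept=s1 s0-a->s1 s0-b->s0 s1-a->s2 s1-b->s1 s2-a->s3 s2-b->s2 s3-a->s4 s3-b->s3 s4-a->s0 s4-b->s4

Keep the running count of `a`s modulo 5: each `a` advances along the cycle s0 → s1 → s2 → s3 → s4 → s0 while other symbols loop. Accept at s1.
With 5 states:
        a   b  
>  s0   s1  s0 
 * s1   s2  s1 
   s2   s3  s2 
   s3   s4  s3 
   s4   s0  s4 
(> = start, * = accepting)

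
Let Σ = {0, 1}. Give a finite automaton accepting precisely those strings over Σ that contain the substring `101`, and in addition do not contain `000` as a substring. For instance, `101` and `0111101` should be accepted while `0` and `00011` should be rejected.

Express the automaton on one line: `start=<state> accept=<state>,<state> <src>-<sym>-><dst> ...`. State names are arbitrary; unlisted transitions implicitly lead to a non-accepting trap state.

Run two small machines in parallel and take their product. The first has 4 states tracking whether and how much of `101` has been seen; the second has 4 states tracking partial matches of the forbidden pattern `000`. A product state is a pair (one from each), accepting exactly when both do. Minimizing collapses redundant product states.
        0   1  
>  s0   s1  s2 
   s1   s3  s2 
   s2   s4  s2 
   s3   s5  s2 
   s4   s3  s6 
   s5   s5  s5 
 * s6   s7  s6 
 * s7   s8  s6 
 * s8   s5  s6 
(> = start, * = accepting)

start=s0 accept=s6,s7,s8 s0-0->s1 s0-1->s2 s1-0->s3 s1-1->s2 s2-0->s4 s2-1->s2 s3-0->s5 s3-1->s2 s4-0->s3 s4-1->s6 s5-0->s5 s5-1->s5 s6-0->s7 s6-1->s6 s7-0->s8 s7-1->s6 s8-0->s5 s8-1->s6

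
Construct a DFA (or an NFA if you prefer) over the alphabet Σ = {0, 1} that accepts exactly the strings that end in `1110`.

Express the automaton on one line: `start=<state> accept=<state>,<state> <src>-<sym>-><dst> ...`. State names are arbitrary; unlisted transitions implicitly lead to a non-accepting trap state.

Remember how much of `1110` the current input suffix matches. State q0 means no match yet; q1 means the last symbol is `1`; q2 means the last 2 symbols are `11`; q3 means the last 3 symbols are `111`; q4 means the last 4 symbols are `1110`. Only q4 accepts. On a mismatch, fall back to the longest proper suffix that is still a prefix of `1110`.
        0   1  
>  q0   q0  q1 
   q1   q0  q2 
   q2   q0  q3 
   q3   q4  q3 
 * q4   q0  q1 
(> = start, * = accepting)

start=q0 accept=q4 q0-0->q0 q0-1->q1 q1-0->q0 q1-1->q2 q2-0->q0 q2-1->q3 q3-0->q4 q3-1->q3 q4-0->q0 q4-1->q1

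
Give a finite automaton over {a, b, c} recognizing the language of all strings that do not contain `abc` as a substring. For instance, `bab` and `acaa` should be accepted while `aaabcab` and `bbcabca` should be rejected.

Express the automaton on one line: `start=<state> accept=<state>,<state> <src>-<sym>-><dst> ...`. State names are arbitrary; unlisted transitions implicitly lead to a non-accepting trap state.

start=q0 accept=q0,q1,q2 q0-a->q1 q0-b->q0 q0-c->q0 q1-a->q1 q1-b->q2 q1-c->q0 q2-a->q1 q2-b->q0 q2-c->q3 q3-a->q3 q3-b->q3 q3-c->q3

This is the complement of 'contains `abc`'. Use the same substring-matching states — q0 through q3 holding how much of `abc` has just been matched — but flip the accepting set: everything except the trap q3 accepts.
A 4-state machine:
        a   b   c  
>* q0   q1  q0  q0 
 * q1   q1  q2  q0 
 * q2   q1  q0  q3 
   q3   q3  q3  q3 
(> = start, * = accepting)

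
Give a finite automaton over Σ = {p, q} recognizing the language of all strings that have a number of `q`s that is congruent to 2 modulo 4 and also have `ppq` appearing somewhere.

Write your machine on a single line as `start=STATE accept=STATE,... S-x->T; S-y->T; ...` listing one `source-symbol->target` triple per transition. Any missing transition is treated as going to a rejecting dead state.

start=s0; accept=s9; s0-p->s1; s0-q->s2; s1-p->s3; s1-q->s2; s2-p->s4; s2-q->s5; s3-p->s3; s3-q->s6; s4-p->s6; s4-q->s5; s5-p->s7; s5-q->s8; s6-p->s6; s6-q->s9; s7-p->s10; s7-q->s8; s8-p->s11; s8-q->s0; s9-p->s9; s9-q->s12; s10-p->s10; s10-q->s12; s11-p->s12; s11-q->s0; s12-p->s12; s12-q->s3

Run two small machines in parallel and take their product. One (4 states) tracks the count of `q`s modulo 4; the other (4 states) tracks whether and how much of `ppq` has been seen. Each combined state is a pair, one component from each; accept when both components accept. Equivalent product states are then merged.
With 13 states:
          p    q  
>  s0     s1   s2 
   s1     s3   s2 
   s2     s4   s5 
   s3     s3   s6 
   s4     s6   s5 
   s5     s7   s8 
   s6     s6   s9 
   s7    s10   s8 
   s8    s11   s0 
 * s9     s9  s12 
   s10   s10  s12 
   s11   s12   s0 
   s12   s12   s3 
(> = start, * = accepting)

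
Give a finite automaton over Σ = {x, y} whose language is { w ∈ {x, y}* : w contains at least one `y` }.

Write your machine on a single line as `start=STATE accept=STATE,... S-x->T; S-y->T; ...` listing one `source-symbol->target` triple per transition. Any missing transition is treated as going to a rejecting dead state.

Only the number of `y`s matters, and only up to 2. Make a chain q0 → q1 → q2 advanced by each `y` (with q2 absorbing); every other symbol self-loops. The accepting set is {q1, q2}.
With 3 states:
        x   y  
>  q0   q0  q1 
 * q1   q1  q2 
 * q2   q2  q2 
(> = start, * = accepting)

start=q0; accept=q1,q2; q0-x->q0; q0-y->q1; q1-x->q1; q1-y->q2; q2-x->q2; q2-y->q2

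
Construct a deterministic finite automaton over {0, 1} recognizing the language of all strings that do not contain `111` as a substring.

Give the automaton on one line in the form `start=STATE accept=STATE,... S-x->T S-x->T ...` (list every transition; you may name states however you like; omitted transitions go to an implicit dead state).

Track partial matches of the forbidden pattern `111`. State s3 is a dead state reached once `111` has occurred; every other state accepts. s0 means no part of `111` is currently matched.
4 states suffice.
        0   1  
>* s0   s0  s1 
 * s1   s0  s2 
 * s2   s0  s3 
   s3   s3  s3 
(> = start, * = accepting)

start=s0 accept=s0,s1,s2 s0-0->s0 s0-1->s1 s1-0->s0 s1-1->s2 s2-0->s0 s2-1->s3 s3-0->s3 s3-1->s3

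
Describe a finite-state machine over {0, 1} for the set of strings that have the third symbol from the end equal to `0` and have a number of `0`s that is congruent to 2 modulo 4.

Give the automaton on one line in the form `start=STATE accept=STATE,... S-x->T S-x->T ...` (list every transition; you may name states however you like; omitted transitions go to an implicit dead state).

Run two small machines in parallel and take their product. The first has 15 states tracking the last 3 symbols read; the second has 4 states tracking the count of `0`s modulo 4. A product state is a pair (one from each), accepting exactly when both do. After merging equivalent states the machine shrinks.
15 states suffice.
       0  1 
>  A   B  A 
   B   C  D 
   C   E  F 
   D   G  H 
   E   I  E 
 * F   E  J 
 * G   E  K 
   H   L  H 
   I   M  A 
 * J   E  N 
   K   E  J 
   L   E  K 
   M   O  D 
   N   E  N 
 * O   E  F 
(> = start, * = accepting)

start=A accept=F,G,J,O A-0->B A-1->A B-0->C B-1->D C-0->E C-1->F D-0->G D-1->H E-0->I E-1->E F-0->E F-1->J G-0->E G-1->K H-0->L H-1->H I-0->M I-1->A J-0->E J-1->N K-0->E K-1->J L-0->E L-1->K M-0->O M-1->D N-0->E N-1->N O-0->E O-1->F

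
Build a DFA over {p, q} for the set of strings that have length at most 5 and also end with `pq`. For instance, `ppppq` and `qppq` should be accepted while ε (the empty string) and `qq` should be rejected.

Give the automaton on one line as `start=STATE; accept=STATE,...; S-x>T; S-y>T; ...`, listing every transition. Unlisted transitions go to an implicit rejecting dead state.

Run two small machines in parallel and take their product. One (7 states) tracks the input length, saturating at 6; the other (3 states) tracks how much of the suffix `pq` has currently been matched. Each combined state is a pair, one component from each; accept when both components accept. Equivalent product states are then merged.
          p    q  
>  S0     S1   S2 
   S1     S3   S4 
   S2     S3   S5 
   S3     S6   S7 
 * S4     S6   S8 
   S5     S6   S8 
   S6     S9  S10 
 * S7     S9  S11 
   S8     S9  S11 
   S9    S11  S10 
 * S10   S11  S11 
   S11   S11  S11 
(> = start, * = accepting)

start=S0; accept=S4,S7,S10; S0-p>S1; S0-q>S2; S1-p>S3; S1-q>S4; S2-p>S3; S2-q>S5; S3-p>S6; S3-q>S7; S4-p>S6; S4-q>S8; S5-p>S6; S5-q>S8; S6-p>S9; S6-q>S10; S7-p>S9; S7-q>S11; S8-p>S9; S8-q>S11; S9-p>S11; S9-q>S10; S10-p>S11; S10-q>S11; S11-p>S11; S11-q>S11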